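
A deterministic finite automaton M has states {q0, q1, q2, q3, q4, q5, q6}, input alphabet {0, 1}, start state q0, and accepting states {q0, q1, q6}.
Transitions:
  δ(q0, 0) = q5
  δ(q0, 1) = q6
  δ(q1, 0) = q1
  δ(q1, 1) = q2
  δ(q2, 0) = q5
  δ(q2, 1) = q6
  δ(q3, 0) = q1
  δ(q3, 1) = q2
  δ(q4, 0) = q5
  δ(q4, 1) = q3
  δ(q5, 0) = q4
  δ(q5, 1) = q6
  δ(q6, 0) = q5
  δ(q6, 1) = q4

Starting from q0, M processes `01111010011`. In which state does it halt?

q2

q0 --0--> q5
q5 --1--> q6
q6 --1--> q4
q4 --1--> q3
q3 --1--> q2
q2 --0--> q5
q5 --1--> q6
q6 --0--> q5
q5 --0--> q4
q4 --1--> q3
q3 --1--> q2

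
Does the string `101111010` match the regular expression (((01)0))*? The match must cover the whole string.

101111010 cannot be split into zero or more pieces each matching ((01)0).

no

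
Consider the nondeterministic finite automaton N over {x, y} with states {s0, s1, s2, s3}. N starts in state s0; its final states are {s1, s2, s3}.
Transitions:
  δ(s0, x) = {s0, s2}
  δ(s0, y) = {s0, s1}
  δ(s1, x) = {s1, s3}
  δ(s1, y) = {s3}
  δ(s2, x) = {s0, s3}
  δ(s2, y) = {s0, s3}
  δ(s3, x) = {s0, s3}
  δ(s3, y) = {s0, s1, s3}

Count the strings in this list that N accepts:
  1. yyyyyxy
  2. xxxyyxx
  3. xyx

yyyyyxy: accepted
xxxyyxx: accepted
xyx: accepted

3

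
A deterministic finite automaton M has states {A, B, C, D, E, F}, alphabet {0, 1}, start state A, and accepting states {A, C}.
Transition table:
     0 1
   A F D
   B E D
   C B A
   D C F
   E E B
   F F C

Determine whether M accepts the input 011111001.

A --0--> F
F --1--> C
C --1--> A
A --1--> D
D --1--> F
F --1--> C
C --0--> B
B --0--> E
E --1--> B
End in state B, which is not an accepting state.

rejected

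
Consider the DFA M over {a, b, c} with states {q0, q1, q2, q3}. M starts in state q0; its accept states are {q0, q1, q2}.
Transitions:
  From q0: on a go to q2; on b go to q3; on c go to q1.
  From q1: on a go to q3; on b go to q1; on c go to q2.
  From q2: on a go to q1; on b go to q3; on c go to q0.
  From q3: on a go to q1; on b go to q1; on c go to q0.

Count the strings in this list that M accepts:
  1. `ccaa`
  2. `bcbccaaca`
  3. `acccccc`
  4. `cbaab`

3

`ccaa`: rejected
`bcbccaaca`: accepted
`acccccc`: accepted
`cbaab`: accepted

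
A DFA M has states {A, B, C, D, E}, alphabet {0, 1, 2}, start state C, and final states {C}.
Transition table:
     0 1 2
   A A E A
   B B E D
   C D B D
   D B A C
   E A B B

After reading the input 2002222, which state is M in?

C

C --2--> D
D --0--> B
B --0--> B
B --2--> D
D --2--> C
C --2--> D
D --2--> C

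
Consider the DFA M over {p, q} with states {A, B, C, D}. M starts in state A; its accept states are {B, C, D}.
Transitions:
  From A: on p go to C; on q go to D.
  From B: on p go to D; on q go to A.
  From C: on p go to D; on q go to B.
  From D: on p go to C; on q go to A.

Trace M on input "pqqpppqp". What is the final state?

A --p--> C
C --q--> B
B --q--> A
A --p--> C
C --p--> D
D --p--> C
C --q--> B
B --p--> D

D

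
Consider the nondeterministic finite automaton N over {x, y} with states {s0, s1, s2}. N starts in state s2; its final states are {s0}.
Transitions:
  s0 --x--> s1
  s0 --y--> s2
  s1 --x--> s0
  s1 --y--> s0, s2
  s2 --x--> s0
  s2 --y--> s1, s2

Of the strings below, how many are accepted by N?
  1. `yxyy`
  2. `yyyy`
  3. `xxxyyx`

2

`yxyy`: rejected
`yyyy`: accepted
`xxxyyx`: accepted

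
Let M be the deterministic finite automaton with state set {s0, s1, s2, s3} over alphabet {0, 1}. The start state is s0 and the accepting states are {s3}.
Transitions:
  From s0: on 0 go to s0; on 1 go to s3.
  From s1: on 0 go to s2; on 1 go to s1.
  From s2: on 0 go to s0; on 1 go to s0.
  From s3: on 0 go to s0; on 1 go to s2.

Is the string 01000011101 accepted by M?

s0 --0--> s0
s0 --1--> s3
s3 --0--> s0
s0 --0--> s0
s0 --0--> s0
s0 --0--> s0
s0 --1--> s3
s3 --1--> s2
s2 --1--> s0
s0 --0--> s0
s0 --1--> s3
End in state s3, which is an accepting state.

accepted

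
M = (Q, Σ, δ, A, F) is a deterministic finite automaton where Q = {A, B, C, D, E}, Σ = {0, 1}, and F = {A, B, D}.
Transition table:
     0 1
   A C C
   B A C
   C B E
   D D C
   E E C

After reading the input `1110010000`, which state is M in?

A --1--> C
C --1--> E
E --1--> C
C --0--> B
B --0--> A
A --1--> C
C --0--> B
B --0--> A
A --0--> C
C --0--> B

B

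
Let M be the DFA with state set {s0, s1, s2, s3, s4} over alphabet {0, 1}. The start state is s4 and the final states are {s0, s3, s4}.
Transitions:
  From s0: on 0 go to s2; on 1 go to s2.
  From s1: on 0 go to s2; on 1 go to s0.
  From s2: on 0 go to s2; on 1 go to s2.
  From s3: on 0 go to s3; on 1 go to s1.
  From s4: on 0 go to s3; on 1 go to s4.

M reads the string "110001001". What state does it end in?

s4 --1--> s4
s4 --1--> s4
s4 --0--> s3
s3 --0--> s3
s3 --0--> s3
s3 --1--> s1
s1 --0--> s2
s2 --0--> s2
s2 --1--> s2

s2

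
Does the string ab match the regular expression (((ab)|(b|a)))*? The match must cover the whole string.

Split into 2 pieces a · b; each matches ((ab)|(b|a)).

yes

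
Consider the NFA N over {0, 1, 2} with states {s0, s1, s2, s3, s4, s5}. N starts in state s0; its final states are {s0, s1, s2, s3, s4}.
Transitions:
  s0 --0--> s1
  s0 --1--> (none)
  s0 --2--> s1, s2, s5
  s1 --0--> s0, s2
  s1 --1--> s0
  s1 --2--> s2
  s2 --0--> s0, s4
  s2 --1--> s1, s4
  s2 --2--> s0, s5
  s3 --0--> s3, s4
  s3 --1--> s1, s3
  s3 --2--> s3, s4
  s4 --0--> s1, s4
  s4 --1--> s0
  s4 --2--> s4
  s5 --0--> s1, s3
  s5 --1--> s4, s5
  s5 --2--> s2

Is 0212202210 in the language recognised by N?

Start: {s0}
read 0: {s1}
read 2: {s2}
read 1: {s1, s4}
read 2: {s2, s4}
read 2: {s0, s4, s5}
read 0: {s1, s3, s4}
read 2: {s2, s3, s4}
read 2: {s0, s3, s4, s5}
read 1: {s0, s1, s3, s4, s5}
read 0: {s0, s1, s2, s3, s4}
Reachable ∩ accepting = {s0, s1, s2, s3, s4} — nonempty.

accepted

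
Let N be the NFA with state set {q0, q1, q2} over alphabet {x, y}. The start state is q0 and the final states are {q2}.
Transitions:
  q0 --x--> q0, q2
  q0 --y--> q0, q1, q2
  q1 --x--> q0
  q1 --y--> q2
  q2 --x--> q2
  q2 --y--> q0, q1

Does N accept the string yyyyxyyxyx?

Start: {q0}
read y: {q0, q1, q2}
read y: {q0, q1, q2}
read y: {q0, q1, q2}
read y: {q0, q1, q2}
read x: {q0, q2}
read y: {q0, q1, q2}
read y: {q0, q1, q2}
read x: {q0, q2}
read y: {q0, q1, q2}
read x: {q0, q2}
Reachable ∩ accepting = {q2} — nonempty.

accepted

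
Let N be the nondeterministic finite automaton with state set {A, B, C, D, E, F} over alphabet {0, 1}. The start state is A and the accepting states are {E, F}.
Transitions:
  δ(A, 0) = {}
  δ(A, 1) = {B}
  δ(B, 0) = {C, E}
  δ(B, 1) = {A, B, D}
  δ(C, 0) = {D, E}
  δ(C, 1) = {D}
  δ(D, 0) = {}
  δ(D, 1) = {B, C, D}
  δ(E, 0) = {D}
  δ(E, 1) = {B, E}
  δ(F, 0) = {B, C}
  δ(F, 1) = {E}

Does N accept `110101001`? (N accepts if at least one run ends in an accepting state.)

Start: {A}
read 1: {B}
read 1: {A, B, D}
read 0: {C, E}
read 1: {B, D, E}
read 0: {C, D, E}
read 1: {B, C, D, E}
read 0: {C, D, E}
read 0: {D, E}
read 1: {B, C, D, E}
Reachable ∩ accepting = {E} — nonempty.

accepted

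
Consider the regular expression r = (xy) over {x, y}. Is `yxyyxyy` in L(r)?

No split of yxyyxyy into u·v has x matching u and y matching v.

no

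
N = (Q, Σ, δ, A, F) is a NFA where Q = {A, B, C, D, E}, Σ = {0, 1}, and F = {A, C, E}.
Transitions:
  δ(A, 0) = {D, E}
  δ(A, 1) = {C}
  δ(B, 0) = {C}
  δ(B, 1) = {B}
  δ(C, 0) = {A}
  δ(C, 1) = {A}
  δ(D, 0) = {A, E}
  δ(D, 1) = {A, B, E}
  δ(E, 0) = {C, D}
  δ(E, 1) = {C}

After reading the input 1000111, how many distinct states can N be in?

Start: {A}
read 1: {C}
read 0: {A}
read 0: {D, E}
read 0: {A, C, D, E}
read 1: {A, B, C, E}
read 1: {A, B, C}
read 1: {A, B, C}
Final reachable set {A, B, C} has 3 states.

3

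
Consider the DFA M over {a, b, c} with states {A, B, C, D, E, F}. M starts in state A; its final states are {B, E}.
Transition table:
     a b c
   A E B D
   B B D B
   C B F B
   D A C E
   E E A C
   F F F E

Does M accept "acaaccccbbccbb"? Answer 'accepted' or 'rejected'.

A --a--> E
E --c--> C
C --a--> B
B --a--> B
B --c--> B
B --c--> B
B --c--> B
B --c--> B
B --b--> D
D --b--> C
C --c--> B
B --c--> B
B --b--> D
D --b--> C
End in state C, which is not an accepting state.

rejected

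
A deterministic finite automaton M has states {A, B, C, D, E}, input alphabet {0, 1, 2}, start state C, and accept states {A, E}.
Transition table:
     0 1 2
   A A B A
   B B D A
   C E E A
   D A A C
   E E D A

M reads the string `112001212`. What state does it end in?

C --1--> E
E --1--> D
D --2--> C
C --0--> E
E --0--> E
E --1--> D
D --2--> C
C --1--> E
E --2--> A

A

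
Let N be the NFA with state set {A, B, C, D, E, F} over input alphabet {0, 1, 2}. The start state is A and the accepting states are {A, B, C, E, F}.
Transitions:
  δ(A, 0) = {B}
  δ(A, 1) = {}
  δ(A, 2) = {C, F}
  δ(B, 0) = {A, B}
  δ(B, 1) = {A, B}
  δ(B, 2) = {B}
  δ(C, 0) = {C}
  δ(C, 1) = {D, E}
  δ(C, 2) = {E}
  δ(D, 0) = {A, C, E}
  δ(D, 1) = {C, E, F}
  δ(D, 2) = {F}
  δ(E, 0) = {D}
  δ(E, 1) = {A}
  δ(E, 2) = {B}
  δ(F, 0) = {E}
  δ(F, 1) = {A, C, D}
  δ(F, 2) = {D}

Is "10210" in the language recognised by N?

Start: {A}
read 1: {}
The reachable set is empty and stays empty for the remaining 4 symbols.
Reachable ∩ accepting = {} — empty.

rejected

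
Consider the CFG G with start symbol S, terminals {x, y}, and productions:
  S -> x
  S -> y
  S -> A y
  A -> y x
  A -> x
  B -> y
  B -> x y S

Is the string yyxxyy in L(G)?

no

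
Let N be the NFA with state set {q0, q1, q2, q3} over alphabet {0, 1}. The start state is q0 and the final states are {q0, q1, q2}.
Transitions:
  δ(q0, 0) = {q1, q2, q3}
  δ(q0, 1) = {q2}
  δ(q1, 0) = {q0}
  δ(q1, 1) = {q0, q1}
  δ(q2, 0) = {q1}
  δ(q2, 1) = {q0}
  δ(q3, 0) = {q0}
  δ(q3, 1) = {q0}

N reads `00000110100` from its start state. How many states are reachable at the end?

4

Start: {q0}
read 0: {q1, q2, q3}
read 0: {q0, q1}
read 0: {q0, q1, q2, q3}
read 0: {q0, q1, q2, q3}
read 0: {q0, q1, q2, q3}
read 1: {q0, q1, q2}
read 1: {q0, q1, q2}
read 0: {q0, q1, q2, q3}
read 1: {q0, q1, q2}
read 0: {q0, q1, q2, q3}
read 0: {q0, q1, q2, q3}
Final reachable set {q0, q1, q2, q3} has 4 states.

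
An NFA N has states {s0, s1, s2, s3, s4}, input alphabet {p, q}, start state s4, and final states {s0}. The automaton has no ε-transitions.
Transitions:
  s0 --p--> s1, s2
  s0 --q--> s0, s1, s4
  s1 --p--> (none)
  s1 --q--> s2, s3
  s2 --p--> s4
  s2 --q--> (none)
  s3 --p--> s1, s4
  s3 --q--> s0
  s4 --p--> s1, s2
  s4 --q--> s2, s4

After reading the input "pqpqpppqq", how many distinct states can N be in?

3

Start: {s4}
read p: {s1, s2}
read q: {s2, s3}
read p: {s1, s4}
read q: {s2, s3, s4}
read p: {s1, s2, s4}
read p: {s1, s2, s4}
read p: {s1, s2, s4}
read q: {s2, s3, s4}
read q: {s0, s2, s4}
Final reachable set {s0, s2, s4} has 3 states.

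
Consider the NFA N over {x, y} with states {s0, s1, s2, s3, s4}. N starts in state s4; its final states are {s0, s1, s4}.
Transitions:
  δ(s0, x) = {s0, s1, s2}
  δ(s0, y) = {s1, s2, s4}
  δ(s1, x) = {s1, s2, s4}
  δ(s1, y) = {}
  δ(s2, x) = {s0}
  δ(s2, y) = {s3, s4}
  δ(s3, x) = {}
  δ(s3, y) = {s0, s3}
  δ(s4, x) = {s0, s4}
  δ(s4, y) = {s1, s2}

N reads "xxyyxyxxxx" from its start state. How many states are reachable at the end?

Start: {s4}
read x: {s0, s4}
read x: {s0, s1, s2, s4}
read y: {s1, s2, s3, s4}
read y: {s0, s1, s2, s3, s4}
read x: {s0, s1, s2, s4}
read y: {s1, s2, s3, s4}
read x: {s0, s1, s2, s4}
read x: {s0, s1, s2, s4}
read x: {s0, s1, s2, s4}
read x: {s0, s1, s2, s4}
Final reachable set {s0, s1, s2, s4} has 4 states.

4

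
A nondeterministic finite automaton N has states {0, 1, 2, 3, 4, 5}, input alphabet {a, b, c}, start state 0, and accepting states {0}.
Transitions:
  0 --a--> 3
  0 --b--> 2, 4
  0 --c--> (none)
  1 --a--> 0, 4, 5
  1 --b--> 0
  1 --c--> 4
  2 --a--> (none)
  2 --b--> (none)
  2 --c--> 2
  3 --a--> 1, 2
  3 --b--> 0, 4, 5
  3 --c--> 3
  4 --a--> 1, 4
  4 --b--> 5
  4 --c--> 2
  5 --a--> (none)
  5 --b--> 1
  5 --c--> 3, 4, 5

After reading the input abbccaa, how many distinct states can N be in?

Start: {0}
read a: {3}
read b: {0, 4, 5}
read b: {1, 2, 4, 5}
read c: {2, 3, 4, 5}
read c: {2, 3, 4, 5}
read a: {1, 2, 4}
read a: {0, 1, 4, 5}
Final reachable set {0, 1, 4, 5} has 4 states.

4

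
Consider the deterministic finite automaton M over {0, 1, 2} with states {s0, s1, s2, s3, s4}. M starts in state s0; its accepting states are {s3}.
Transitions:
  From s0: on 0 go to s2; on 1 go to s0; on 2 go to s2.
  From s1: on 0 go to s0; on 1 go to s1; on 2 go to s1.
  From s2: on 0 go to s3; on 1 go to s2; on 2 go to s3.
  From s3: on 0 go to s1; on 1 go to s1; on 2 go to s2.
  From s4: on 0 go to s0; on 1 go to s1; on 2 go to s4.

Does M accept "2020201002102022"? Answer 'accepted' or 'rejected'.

s0 --2--> s2
s2 --0--> s3
s3 --2--> s2
s2 --0--> s3
s3 --2--> s2
s2 --0--> s3
s3 --1--> s1
s1 --0--> s0
s0 --0--> s2
s2 --2--> s3
s3 --1--> s1
s1 --0--> s0
s0 --2--> s2
s2 --0--> s3
s3 --2--> s2
s2 --2--> s3
End in state s3, which is an accepting state.

accepted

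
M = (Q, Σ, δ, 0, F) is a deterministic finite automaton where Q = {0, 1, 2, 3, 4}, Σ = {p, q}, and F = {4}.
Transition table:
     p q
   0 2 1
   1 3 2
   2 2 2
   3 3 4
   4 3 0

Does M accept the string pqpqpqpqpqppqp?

0 --p--> 2
2 --q--> 2
2 --p--> 2
2 --q--> 2
2 --p--> 2
2 --q--> 2
2 --p--> 2
2 --q--> 2
2 --p--> 2
2 --q--> 2
2 --p--> 2
2 --p--> 2
2 --q--> 2
2 --p--> 2
End in state 2, which is not an accepting state.

rejected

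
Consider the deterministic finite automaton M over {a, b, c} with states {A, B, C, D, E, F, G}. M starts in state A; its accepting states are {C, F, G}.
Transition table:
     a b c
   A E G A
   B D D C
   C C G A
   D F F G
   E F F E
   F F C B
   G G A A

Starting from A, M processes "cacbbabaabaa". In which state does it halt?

A --c--> A
A --a--> E
E --c--> E
E --b--> F
F --b--> C
C --a--> C
C --b--> G
G --a--> G
G --a--> G
G --b--> A
A --a--> E
E --a--> F

F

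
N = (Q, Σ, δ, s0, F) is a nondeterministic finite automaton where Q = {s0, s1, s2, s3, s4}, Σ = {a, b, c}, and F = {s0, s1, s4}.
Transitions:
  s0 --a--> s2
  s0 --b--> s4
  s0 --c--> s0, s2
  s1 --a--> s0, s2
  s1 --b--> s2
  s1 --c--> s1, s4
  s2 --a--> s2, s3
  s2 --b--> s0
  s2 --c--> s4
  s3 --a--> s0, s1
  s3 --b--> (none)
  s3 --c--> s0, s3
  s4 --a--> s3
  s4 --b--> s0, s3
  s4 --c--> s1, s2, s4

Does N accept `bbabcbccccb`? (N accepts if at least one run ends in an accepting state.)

accepted

Start: {s0}
read b: {s4}
read b: {s0, s3}
read a: {s0, s1, s2}
read b: {s0, s2, s4}
read c: {s0, s1, s2, s4}
read b: {s0, s2, s3, s4}
read c: {s0, s1, s2, s3, s4}
read c: {s0, s1, s2, s3, s4}
read c: {s0, s1, s2, s3, s4}
read c: {s0, s1, s2, s3, s4}
read b: {s0, s2, s3, s4}
Reachable ∩ accepting = {s0, s4} — nonempty.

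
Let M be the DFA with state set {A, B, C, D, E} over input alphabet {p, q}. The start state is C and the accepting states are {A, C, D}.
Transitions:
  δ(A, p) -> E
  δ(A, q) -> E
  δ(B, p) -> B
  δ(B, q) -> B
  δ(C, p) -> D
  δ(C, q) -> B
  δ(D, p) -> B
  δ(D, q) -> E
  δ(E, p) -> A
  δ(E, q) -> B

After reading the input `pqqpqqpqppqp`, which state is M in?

C --p--> D
D --q--> E
E --q--> B
B --p--> B
B --q--> B
B --q--> B
B --p--> B
B --q--> B
B --p--> B
B --p--> B
B --q--> B
B --p--> B

B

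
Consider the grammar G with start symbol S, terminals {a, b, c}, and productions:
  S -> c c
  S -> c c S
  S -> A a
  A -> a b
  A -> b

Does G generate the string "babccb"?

no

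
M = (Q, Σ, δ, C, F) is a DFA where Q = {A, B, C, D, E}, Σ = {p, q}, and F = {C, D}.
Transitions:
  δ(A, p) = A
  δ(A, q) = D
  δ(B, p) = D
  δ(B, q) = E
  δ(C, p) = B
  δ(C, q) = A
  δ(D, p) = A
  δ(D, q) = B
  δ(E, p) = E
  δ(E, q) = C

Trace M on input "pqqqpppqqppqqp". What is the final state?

D

C --p--> B
B --q--> E
E --q--> C
C --q--> A
A --p--> A
A --p--> A
A --p--> A
A --q--> D
D --q--> B
B --p--> D
D --p--> A
A --q--> D
D --q--> B
B --p--> D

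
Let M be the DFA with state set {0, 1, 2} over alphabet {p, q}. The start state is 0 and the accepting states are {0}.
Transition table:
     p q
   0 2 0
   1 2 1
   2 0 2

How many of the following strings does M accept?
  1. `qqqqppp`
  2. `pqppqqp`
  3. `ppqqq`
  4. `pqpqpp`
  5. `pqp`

`qqqqppp`: rejected
`pqppqqp`: accepted
`ppqqq`: accepted
`pqpqpp`: accepted
`pqp`: accepted

4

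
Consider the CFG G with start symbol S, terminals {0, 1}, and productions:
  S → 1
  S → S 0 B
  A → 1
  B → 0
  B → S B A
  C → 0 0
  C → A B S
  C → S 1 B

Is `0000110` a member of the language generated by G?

no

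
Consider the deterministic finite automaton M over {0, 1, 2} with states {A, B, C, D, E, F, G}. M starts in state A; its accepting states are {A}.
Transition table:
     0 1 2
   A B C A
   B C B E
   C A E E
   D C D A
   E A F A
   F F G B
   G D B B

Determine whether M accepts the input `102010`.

A --1--> C
C --0--> A
A --2--> A
A --0--> B
B --1--> B
B --0--> C
End in state C, which is not an accepting state.

rejected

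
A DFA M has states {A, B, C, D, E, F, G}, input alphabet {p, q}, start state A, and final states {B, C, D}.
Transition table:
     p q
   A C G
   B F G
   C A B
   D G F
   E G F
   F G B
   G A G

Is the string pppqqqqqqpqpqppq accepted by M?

A --p--> C
C --p--> A
A --p--> C
C --q--> B
B --q--> G
G --q--> G
G --q--> G
G --q--> G
G --q--> G
G --p--> A
A --q--> G
G --p--> A
A --q--> G
G --p--> A
A --p--> C
C --q--> B
End in state B, which is an accepting state.

accepted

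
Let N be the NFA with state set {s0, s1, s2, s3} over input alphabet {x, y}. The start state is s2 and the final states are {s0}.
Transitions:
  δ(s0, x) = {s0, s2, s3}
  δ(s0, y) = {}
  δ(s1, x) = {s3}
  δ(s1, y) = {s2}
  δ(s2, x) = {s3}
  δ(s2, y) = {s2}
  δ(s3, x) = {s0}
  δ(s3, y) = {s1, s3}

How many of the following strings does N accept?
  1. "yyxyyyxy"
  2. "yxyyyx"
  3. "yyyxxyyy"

"yyxyyyxy": rejected
"yxyyyx": accepted
"yyyxxyyy": rejected

1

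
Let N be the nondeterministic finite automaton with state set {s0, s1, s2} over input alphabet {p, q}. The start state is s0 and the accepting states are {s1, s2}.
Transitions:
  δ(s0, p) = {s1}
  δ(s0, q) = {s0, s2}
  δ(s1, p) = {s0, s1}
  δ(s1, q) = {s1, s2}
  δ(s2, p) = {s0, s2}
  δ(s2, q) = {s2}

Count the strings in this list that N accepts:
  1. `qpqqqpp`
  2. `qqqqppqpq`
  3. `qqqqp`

3

`qpqqqpp`: accepted
`qqqqppqpq`: accepted
`qqqqp`: accepted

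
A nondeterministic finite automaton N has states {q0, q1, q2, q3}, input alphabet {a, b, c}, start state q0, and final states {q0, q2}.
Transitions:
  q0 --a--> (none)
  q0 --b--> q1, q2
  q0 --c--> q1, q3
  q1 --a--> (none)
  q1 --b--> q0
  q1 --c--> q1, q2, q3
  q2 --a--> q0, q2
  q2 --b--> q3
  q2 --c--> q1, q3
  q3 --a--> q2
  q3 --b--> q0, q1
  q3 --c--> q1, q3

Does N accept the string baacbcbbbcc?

accepted

Start: {q0}
read b: {q1, q2}
read a: {q0, q2}
read a: {q0, q2}
read c: {q1, q3}
read b: {q0, q1}
read c: {q1, q2, q3}
read b: {q0, q1, q3}
read b: {q0, q1, q2}
read b: {q0, q1, q2, q3}
read c: {q1, q2, q3}
read c: {q1, q2, q3}
Reachable ∩ accepting = {q2} — nonempty.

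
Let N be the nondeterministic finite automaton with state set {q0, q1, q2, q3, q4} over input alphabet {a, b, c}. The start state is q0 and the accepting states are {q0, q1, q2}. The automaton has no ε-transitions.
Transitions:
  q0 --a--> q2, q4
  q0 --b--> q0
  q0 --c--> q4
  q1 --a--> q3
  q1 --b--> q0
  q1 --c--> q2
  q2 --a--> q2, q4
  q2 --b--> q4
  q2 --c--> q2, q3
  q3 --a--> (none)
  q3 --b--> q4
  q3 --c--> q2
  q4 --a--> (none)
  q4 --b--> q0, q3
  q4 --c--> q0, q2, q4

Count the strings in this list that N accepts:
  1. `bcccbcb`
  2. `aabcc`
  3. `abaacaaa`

3

`bcccbcb`: accepted
`aabcc`: accepted
`abaacaaa`: accepted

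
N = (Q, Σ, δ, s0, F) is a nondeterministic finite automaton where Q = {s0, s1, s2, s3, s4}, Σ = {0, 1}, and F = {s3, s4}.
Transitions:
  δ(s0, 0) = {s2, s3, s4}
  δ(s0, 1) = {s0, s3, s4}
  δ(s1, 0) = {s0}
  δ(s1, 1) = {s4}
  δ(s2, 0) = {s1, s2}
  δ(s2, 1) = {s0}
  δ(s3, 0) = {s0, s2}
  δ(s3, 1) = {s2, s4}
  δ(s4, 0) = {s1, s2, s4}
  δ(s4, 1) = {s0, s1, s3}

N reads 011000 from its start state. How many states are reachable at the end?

5

Start: {s0}
read 0: {s2, s3, s4}
read 1: {s0, s1, s2, s3, s4}
read 1: {s0, s1, s2, s3, s4}
read 0: {s0, s1, s2, s3, s4}
read 0: {s0, s1, s2, s3, s4}
read 0: {s0, s1, s2, s3, s4}
Final reachable set {s0, s1, s2, s3, s4} has 5 states.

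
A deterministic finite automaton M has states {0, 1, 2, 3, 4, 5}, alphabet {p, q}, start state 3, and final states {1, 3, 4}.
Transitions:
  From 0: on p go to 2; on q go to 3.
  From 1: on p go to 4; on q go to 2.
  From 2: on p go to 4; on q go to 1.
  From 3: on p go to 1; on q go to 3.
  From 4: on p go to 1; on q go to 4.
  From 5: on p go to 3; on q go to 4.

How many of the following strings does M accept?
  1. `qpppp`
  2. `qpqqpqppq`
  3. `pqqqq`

3

`qpppp`: accepted
`qpqqpqppq`: accepted
`pqqqq`: accepted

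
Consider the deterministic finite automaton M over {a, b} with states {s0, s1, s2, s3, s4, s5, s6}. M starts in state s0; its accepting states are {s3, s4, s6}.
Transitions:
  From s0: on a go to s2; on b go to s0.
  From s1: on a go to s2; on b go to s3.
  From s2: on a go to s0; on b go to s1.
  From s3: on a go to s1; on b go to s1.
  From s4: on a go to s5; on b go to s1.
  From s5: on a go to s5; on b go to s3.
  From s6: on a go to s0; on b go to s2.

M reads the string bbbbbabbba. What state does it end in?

s2

s0 --b--> s0
s0 --b--> s0
s0 --b--> s0
s0 --b--> s0
s0 --b--> s0
s0 --a--> s2
s2 --b--> s1
s1 --b--> s3
s3 --b--> s1
s1 --a--> s2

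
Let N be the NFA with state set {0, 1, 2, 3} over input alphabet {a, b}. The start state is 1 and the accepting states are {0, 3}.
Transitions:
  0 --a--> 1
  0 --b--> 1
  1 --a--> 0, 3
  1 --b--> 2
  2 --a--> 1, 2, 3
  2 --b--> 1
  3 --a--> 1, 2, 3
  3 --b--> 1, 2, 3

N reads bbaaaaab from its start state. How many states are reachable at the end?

3

Start: {1}
read b: {2}
read b: {1}
read a: {0, 3}
read a: {1, 2, 3}
read a: {0, 1, 2, 3}
read a: {0, 1, 2, 3}
read a: {0, 1, 2, 3}
read b: {1, 2, 3}
Final reachable set {1, 2, 3} has 3 states.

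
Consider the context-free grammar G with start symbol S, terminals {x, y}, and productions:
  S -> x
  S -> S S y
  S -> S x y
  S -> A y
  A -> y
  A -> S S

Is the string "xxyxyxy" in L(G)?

yes

S ⇒ Sxy ⇒ SSyxy ⇒ SSySyxy ⇒ xSySyxy ⇒ xxySyxy ⇒ xxyxyxy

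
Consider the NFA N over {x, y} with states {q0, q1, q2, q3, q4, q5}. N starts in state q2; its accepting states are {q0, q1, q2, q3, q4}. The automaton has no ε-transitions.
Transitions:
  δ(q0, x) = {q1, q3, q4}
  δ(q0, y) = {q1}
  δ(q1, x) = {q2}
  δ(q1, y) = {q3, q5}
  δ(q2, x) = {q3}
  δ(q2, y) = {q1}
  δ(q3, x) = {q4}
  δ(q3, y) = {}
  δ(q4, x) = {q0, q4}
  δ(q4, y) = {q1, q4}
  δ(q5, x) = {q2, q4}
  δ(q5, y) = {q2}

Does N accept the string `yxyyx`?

accepted

Start: {q2}
read y: {q1}
read x: {q2}
read y: {q1}
read y: {q3, q5}
read x: {q2, q4}
Reachable ∩ accepting = {q2, q4} — nonempty.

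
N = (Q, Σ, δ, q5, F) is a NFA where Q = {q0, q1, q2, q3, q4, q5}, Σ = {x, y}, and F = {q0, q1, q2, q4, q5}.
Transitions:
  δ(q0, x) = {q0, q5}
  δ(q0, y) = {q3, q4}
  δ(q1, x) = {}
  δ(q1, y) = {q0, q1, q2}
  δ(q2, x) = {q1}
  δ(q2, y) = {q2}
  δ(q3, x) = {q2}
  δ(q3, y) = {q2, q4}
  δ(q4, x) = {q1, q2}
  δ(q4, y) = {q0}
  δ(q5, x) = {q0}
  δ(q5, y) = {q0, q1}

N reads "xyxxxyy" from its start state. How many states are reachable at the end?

0

Start: {q5}
read x: {q0}
read y: {q3, q4}
read x: {q1, q2}
read x: {q1}
read x: {}
The reachable set is empty and stays empty for the remaining 2 symbols.
Final reachable set {} has 0 states.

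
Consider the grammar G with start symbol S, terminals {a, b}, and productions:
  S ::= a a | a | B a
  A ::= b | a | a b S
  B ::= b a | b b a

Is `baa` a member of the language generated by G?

S ⇒ Ba ⇒ baa

yes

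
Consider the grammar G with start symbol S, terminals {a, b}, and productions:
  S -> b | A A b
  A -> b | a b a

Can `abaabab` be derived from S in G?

S ⇒ AAb ⇒ abaAb ⇒ abaabab

yes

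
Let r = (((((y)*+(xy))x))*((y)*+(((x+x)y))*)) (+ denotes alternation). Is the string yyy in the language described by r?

Split as ε·yyy: ((((y)*+(xy))x))* matches ε and ((y)*+(((x+x)y))*) matches yyy.

yes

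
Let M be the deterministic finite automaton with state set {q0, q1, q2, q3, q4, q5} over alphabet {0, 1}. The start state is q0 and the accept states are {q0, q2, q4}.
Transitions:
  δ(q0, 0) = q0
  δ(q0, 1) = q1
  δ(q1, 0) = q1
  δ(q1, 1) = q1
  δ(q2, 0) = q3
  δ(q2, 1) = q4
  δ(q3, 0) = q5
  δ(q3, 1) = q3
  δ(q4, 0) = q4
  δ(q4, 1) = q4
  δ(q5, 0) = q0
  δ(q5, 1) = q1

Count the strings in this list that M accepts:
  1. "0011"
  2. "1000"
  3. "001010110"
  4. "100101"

"0011": rejected
"1000": rejected
"001010110": rejected
"100101": rejected

0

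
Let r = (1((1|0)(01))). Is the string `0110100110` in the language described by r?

no

No split of 0110100110 into u·v has 1 matching u and ((1|0)(01)) matching v.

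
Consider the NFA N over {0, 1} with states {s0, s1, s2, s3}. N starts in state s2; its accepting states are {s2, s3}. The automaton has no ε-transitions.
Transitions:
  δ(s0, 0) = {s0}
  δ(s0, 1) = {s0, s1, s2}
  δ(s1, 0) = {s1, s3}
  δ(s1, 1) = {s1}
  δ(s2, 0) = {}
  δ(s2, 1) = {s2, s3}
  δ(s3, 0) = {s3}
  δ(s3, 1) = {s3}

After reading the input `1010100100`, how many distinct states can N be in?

Start: {s2}
read 1: {s2, s3}
read 0: {s3}
read 1: {s3}
read 0: {s3}
read 1: {s3}
read 0: {s3}
read 0: {s3}
read 1: {s3}
read 0: {s3}
read 0: {s3}
Final reachable set {s3} has 1 state.

1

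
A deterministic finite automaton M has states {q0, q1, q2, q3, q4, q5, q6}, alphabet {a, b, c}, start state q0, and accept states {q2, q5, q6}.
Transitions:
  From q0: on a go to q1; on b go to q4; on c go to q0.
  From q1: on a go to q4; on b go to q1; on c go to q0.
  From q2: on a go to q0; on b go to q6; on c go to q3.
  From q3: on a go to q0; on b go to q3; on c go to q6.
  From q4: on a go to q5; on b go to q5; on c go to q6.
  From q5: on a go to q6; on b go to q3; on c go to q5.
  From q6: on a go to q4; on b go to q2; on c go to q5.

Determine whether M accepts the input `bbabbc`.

accepted

q0 --b--> q4
q4 --b--> q5
q5 --a--> q6
q6 --b--> q2
q2 --b--> q6
q6 --c--> q5
End in state q5, which is an accepting state.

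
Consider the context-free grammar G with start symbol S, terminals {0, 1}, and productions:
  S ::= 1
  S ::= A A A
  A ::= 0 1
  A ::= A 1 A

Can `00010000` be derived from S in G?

no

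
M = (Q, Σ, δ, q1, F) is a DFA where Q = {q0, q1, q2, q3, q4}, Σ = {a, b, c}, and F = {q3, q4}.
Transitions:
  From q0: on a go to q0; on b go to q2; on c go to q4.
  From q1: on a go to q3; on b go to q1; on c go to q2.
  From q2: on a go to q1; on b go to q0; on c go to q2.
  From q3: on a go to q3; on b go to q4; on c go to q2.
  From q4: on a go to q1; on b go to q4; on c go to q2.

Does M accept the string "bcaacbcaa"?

q1 --b--> q1
q1 --c--> q2
q2 --a--> q1
q1 --a--> q3
q3 --c--> q2
q2 --b--> q0
q0 --c--> q4
q4 --a--> q1
q1 --a--> q3
End in state q3, which is an accepting state.

accepted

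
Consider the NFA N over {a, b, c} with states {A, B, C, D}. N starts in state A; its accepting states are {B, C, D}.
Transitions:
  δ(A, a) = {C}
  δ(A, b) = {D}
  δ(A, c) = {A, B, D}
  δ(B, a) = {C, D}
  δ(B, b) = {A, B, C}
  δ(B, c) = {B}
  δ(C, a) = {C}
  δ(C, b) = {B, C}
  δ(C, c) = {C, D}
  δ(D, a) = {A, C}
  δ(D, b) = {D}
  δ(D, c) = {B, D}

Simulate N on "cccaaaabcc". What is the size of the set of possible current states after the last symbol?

3

Start: {A}
read c: {A, B, D}
read c: {A, B, D}
read c: {A, B, D}
read a: {A, C, D}
read a: {A, C}
read a: {C}
read a: {C}
read b: {B, C}
read c: {B, C, D}
read c: {B, C, D}
Final reachable set {B, C, D} has 3 states.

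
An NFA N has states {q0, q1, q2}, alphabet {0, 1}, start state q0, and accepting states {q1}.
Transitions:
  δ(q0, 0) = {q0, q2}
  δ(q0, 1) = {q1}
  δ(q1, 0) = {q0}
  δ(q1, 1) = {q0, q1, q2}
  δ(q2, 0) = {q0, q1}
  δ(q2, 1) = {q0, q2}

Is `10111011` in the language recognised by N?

accepted

Start: {q0}
read 1: {q1}
read 0: {q0}
read 1: {q1}
read 1: {q0, q1, q2}
read 1: {q0, q1, q2}
read 0: {q0, q1, q2}
read 1: {q0, q1, q2}
read 1: {q0, q1, q2}
Reachable ∩ accepting = {q1} — nonempty.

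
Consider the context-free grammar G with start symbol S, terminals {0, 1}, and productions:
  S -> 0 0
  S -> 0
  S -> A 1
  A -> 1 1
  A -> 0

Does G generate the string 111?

yes

S ⇒ A1 ⇒ 111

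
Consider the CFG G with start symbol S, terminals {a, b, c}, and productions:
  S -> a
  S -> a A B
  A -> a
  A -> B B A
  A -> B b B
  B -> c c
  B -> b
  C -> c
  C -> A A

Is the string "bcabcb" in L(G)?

no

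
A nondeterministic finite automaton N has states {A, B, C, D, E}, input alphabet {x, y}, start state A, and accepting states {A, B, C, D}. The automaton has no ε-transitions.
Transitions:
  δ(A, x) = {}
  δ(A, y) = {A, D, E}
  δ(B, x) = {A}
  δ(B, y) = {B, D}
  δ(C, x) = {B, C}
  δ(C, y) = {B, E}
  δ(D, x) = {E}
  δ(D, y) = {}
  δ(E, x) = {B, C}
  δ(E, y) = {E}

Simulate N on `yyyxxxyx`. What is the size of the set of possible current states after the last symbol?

4

Start: {A}
read y: {A, D, E}
read y: {A, D, E}
read y: {A, D, E}
read x: {B, C, E}
read x: {A, B, C}
read x: {A, B, C}
read y: {A, B, D, E}
read x: {A, B, C, E}
Final reachable set {A, B, C, E} has 4 states.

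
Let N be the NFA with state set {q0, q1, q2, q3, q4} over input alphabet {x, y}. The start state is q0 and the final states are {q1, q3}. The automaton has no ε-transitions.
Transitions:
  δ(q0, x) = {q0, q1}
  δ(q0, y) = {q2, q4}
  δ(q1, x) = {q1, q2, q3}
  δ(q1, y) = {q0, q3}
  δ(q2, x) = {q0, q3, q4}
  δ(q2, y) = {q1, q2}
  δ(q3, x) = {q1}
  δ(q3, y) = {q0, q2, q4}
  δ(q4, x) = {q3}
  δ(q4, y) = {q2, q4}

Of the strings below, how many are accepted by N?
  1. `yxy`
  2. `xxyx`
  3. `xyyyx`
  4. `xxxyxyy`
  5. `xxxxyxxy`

4

`yxy`: rejected
`xxyx`: accepted
`xyyyx`: accepted
`xxxyxyy`: accepted
`xxxxyxxy`: accepted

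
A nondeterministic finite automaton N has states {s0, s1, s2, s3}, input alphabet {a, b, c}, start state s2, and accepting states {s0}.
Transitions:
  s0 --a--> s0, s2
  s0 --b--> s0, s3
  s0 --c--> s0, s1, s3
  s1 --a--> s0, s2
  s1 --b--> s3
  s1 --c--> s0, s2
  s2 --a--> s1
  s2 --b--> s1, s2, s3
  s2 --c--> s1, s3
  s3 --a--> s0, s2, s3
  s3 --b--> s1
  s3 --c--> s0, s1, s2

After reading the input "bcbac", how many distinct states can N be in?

Start: {s2}
read b: {s1, s2, s3}
read c: {s0, s1, s2, s3}
read b: {s0, s1, s2, s3}
read a: {s0, s1, s2, s3}
read c: {s0, s1, s2, s3}
Final reachable set {s0, s1, s2, s3} has 4 states.

4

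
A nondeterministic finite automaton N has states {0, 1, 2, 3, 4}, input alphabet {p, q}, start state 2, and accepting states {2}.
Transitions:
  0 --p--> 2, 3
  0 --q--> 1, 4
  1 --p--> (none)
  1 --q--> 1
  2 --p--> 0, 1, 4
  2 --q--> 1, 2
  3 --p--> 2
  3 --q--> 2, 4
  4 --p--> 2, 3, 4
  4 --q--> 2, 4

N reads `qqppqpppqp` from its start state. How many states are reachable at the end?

5

Start: {2}
read q: {1, 2}
read q: {1, 2}
read p: {0, 1, 4}
read p: {2, 3, 4}
read q: {1, 2, 4}
read p: {0, 1, 2, 3, 4}
read p: {0, 1, 2, 3, 4}
read p: {0, 1, 2, 3, 4}
read q: {1, 2, 4}
read p: {0, 1, 2, 3, 4}
Final reachable set {0, 1, 2, 3, 4} has 5 states.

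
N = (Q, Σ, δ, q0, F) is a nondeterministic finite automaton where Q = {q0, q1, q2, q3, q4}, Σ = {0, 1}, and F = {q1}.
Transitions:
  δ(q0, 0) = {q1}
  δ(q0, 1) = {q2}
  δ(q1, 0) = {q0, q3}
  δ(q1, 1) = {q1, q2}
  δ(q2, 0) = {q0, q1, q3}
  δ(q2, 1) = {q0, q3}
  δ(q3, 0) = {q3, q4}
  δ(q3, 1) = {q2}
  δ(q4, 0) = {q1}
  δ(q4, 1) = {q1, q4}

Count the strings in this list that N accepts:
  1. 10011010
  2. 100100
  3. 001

2

10011010: accepted
100100: accepted
001: rejected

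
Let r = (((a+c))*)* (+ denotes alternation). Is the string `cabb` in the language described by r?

cabb cannot be split into zero or more pieces each matching ((a+c))*.

no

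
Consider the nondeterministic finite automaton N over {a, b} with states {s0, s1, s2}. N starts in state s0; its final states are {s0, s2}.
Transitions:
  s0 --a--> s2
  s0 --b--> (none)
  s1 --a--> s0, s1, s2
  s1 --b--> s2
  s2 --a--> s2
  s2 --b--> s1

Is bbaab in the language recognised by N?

Start: {s0}
read b: {}
The reachable set is empty and stays empty for the remaining 4 symbols.
Reachable ∩ accepting = {} — empty.

rejected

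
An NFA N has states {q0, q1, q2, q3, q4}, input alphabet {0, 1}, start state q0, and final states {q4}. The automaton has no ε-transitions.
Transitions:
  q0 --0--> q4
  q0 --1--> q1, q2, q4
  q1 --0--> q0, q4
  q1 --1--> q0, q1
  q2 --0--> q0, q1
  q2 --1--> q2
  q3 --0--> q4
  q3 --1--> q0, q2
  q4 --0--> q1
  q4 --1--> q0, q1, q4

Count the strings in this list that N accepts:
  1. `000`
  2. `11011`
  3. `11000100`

`000`: accepted
`11011`: accepted
`11000100`: accepted

3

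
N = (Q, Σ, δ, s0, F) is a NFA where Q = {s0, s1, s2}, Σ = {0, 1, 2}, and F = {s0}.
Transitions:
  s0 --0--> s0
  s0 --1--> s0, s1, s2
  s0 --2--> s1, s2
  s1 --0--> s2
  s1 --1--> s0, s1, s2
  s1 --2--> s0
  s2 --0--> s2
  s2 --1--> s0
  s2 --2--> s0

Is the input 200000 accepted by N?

Start: {s0}
read 2: {s1, s2}
read 0: {s2}
read 0: {s2}
read 0: {s2}
read 0: {s2}
read 0: {s2}
Reachable ∩ accepting = {} — empty.

rejected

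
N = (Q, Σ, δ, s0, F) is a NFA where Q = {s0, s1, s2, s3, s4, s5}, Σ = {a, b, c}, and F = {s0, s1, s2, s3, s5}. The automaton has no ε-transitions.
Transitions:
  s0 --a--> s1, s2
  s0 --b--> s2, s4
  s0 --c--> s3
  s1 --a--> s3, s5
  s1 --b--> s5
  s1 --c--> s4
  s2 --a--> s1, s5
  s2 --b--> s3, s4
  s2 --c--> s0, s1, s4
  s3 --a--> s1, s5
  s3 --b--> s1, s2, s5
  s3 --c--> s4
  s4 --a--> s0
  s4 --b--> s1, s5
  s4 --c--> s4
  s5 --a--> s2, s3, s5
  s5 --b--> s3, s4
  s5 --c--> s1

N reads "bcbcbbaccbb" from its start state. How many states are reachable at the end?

3

Start: {s0}
read b: {s2, s4}
read c: {s0, s1, s4}
read b: {s1, s2, s4, s5}
read c: {s0, s1, s4}
read b: {s1, s2, s4, s5}
read b: {s1, s3, s4, s5}
read a: {s0, s1, s2, s3, s5}
read c: {s0, s1, s3, s4}
read c: {s3, s4}
read b: {s1, s2, s5}
read b: {s3, s4, s5}
Final reachable set {s3, s4, s5} has 3 states.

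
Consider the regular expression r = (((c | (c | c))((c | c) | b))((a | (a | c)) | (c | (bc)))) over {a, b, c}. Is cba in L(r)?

yes

Split as cb·a: ((c|(c|c))((c|c)|b)) matches cb and ((a|(a|c))|(c|(bc))) matches a.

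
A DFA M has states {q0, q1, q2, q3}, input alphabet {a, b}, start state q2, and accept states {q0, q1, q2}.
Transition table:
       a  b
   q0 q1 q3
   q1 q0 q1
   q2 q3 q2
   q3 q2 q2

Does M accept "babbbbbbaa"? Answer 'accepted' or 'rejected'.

q2 --b--> q2
q2 --a--> q3
q3 --b--> q2
q2 --b--> q2
q2 --b--> q2
q2 --b--> q2
q2 --b--> q2
q2 --b--> q2
q2 --a--> q3
q3 --a--> q2
End in state q2, which is an accepting state.

accepted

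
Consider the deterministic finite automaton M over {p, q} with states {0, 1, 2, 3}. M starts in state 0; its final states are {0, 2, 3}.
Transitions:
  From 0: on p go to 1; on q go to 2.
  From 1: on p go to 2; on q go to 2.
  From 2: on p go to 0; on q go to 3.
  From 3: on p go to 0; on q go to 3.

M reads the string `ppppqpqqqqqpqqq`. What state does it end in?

0 --p--> 1
1 --p--> 2
2 --p--> 0
0 --p--> 1
1 --q--> 2
2 --p--> 0
0 --q--> 2
2 --q--> 3
3 --q--> 3
3 --q--> 3
3 --q--> 3
3 --p--> 0
0 --q--> 2
2 --q--> 3
3 --q--> 3

3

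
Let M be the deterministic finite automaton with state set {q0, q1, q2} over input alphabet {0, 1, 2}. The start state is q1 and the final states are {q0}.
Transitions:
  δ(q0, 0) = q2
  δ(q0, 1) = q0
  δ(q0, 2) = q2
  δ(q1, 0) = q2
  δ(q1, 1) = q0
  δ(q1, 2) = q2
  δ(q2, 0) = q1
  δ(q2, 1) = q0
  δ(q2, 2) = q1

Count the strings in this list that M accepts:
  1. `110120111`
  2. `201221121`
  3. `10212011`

`110120111`: accepted
`201221121`: accepted
`10212011`: accepted

3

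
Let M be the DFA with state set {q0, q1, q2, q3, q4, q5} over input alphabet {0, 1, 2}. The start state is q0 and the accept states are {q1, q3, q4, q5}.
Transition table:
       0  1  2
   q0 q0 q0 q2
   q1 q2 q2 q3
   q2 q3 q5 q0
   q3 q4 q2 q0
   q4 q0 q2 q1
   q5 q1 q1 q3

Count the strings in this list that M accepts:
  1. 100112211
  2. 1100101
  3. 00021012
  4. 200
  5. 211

2

100112211: rejected
1100101: rejected
00021012: rejected
200: accepted
211: accepted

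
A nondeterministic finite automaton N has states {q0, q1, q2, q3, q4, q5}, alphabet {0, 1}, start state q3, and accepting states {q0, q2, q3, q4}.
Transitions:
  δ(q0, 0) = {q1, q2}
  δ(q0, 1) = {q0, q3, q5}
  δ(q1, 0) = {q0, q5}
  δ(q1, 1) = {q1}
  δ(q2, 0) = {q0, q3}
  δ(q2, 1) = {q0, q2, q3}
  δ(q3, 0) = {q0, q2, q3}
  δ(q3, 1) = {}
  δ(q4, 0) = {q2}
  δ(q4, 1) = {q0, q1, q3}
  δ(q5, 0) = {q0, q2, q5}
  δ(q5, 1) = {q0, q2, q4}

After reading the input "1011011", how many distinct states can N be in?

Start: {q3}
read 1: {}
The reachable set is empty and stays empty for the remaining 6 symbols.
Final reachable set {} has 0 states.

0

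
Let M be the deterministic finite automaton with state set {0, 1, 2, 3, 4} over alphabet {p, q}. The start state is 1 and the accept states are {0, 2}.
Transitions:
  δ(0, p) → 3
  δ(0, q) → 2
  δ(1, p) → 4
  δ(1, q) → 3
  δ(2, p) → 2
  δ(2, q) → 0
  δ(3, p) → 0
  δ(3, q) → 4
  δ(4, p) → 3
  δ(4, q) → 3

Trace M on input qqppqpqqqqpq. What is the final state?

1 --q--> 3
3 --q--> 4
4 --p--> 3
3 --p--> 0
0 --q--> 2
2 --p--> 2
2 --q--> 0
0 --q--> 2
2 --q--> 0
0 --q--> 2
2 --p--> 2
2 --q--> 0

0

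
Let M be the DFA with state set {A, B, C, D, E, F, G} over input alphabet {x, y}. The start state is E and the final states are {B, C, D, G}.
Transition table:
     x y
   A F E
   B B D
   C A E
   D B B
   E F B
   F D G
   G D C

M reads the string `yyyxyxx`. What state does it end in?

B

E --y--> B
B --y--> D
D --y--> B
B --x--> B
B --y--> D
D --x--> B
B --x--> B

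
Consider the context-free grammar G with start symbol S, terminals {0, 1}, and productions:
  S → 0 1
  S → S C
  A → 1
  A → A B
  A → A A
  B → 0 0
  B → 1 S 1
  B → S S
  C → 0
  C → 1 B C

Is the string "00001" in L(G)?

no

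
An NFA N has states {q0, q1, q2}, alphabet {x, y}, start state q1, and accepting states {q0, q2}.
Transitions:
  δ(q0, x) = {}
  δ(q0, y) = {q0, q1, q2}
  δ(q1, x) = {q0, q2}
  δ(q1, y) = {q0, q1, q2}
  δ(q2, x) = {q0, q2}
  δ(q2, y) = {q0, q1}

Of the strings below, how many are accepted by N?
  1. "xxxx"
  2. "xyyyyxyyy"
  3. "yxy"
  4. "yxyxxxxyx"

4

"xxxx": accepted
"xyyyyxyyy": accepted
"yxy": accepted
"yxyxxxxyx": accepted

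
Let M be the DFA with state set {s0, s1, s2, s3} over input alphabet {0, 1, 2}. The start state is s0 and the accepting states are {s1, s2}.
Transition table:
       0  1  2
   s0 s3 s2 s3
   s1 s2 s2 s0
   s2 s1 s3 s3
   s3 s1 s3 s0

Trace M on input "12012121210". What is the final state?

s0 --1--> s2
s2 --2--> s3
s3 --0--> s1
s1 --1--> s2
s2 --2--> s3
s3 --1--> s3
s3 --2--> s0
s0 --1--> s2
s2 --2--> s3
s3 --1--> s3
s3 --0--> s1

s1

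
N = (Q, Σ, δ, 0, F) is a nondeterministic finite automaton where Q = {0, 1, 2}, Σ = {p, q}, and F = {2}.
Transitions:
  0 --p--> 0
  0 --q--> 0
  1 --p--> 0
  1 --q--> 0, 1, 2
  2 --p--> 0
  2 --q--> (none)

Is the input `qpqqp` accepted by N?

Start: {0}
read q: {0}
read p: {0}
read q: {0}
read q: {0}
read p: {0}
Reachable ∩ accepting = {} — empty.

rejected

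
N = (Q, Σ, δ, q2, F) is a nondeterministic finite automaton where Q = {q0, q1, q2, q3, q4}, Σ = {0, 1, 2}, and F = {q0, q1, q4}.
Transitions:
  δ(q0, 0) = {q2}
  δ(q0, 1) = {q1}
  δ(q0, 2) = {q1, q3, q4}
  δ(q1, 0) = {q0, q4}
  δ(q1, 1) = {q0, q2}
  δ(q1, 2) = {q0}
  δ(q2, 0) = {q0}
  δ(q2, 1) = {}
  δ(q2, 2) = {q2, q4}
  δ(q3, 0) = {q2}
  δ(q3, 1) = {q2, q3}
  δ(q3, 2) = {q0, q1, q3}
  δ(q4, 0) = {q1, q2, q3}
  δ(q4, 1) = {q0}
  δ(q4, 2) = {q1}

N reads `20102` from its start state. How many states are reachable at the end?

Start: {q2}
read 2: {q2, q4}
read 0: {q0, q1, q2, q3}
read 1: {q0, q1, q2, q3}
read 0: {q0, q2, q4}
read 2: {q1, q2, q3, q4}
Final reachable set {q1, q2, q3, q4} has 4 states.

4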